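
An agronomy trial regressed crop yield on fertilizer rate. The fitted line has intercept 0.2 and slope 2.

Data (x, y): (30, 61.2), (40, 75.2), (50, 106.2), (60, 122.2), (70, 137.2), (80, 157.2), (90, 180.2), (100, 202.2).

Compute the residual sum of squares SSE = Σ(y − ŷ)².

SSE = 88

x=30: ŷ = 0.2 + 2·30 = 60.2; e = 61.2 − 60.2 = 1
x=40: ŷ = 0.2 + 2·40 = 80.2; e = 75.2 − 80.2 = -5
x=50: ŷ = 0.2 + 2·50 = 100.2; e = 106.2 − 100.2 = 6
x=60: ŷ = 0.2 + 2·60 = 120.2; e = 122.2 − 120.2 = 2
x=70: ŷ = 0.2 + 2·70 = 140.2; e = 137.2 − 140.2 = -3
x=80: ŷ = 0.2 + 2·80 = 160.2; e = 157.2 − 160.2 = -3
x=90: ŷ = 0.2 + 2·90 = 180.2; e = 180.2 − 180.2 = 0
x=100: ŷ = 0.2 + 2·100 = 200.2; e = 202.2 − 200.2 = 2
SSE = 1 + 25 + 36 + 4 + 9 + 9 + 0 + 4 = 88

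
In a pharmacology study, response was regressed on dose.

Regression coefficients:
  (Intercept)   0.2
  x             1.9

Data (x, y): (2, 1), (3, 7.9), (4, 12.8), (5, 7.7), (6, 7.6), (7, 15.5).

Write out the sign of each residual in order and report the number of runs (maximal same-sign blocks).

4 runs

x=2: ŷ = 0.2 + 1.9·2 = 4; e = 1 − 4 = -3
x=3: ŷ = 0.2 + 1.9·3 = 5.9; e = 7.9 − 5.9 = 2
x=4: ŷ = 0.2 + 1.9·4 = 7.8; e = 12.8 − 7.8 = 5
x=5: ŷ = 0.2 + 1.9·5 = 9.7; e = 7.7 − 9.7 = -2
x=6: ŷ = 0.2 + 1.9·6 = 11.6; e = 7.6 − 11.6 = -4
x=7: ŷ = 0.2 + 1.9·7 = 13.5; e = 15.5 − 13.5 = 2
Signs: − + + − − +
Runs: −×1, +×2, −×2, +×1 → 4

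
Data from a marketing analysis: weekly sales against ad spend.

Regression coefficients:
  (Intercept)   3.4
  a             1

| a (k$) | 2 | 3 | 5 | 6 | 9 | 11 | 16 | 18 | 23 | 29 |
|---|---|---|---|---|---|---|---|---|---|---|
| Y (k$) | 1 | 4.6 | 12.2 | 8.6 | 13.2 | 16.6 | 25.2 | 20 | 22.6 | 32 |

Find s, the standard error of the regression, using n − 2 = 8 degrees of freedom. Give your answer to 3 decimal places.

s = 3.416

a=2: Ŷ = 3.4 + 2 = 5.4; r = 1 − 5.4 = -4.4
a=3: Ŷ = 3.4 + 3 = 6.4; r = 4.6 − 6.4 = -1.8
a=5: Ŷ = 3.4 + 5 = 8.4; r = 12.2 − 8.4 = 3.8
a=6: Ŷ = 3.4 + 6 = 9.4; r = 8.6 − 9.4 = -0.8
a=9: Ŷ = 3.4 + 9 = 12.4; r = 13.2 − 12.4 = 0.8
a=11: Ŷ = 3.4 + 11 = 14.4; r = 16.6 − 14.4 = 2.2
a=16: Ŷ = 3.4 + 16 = 19.4; r = 25.2 − 19.4 = 5.8
a=18: Ŷ = 3.4 + 18 = 21.4; r = 20 − 21.4 = -1.4
a=23: Ŷ = 3.4 + 23 = 26.4; r = 22.6 − 26.4 = -3.8
a=29: Ŷ = 3.4 + 29 = 32.4; r = 32 − 32.4 = -0.4
SSE = 19.36 + 3.24 + 14.44 + 0.64 + 0.64 + 4.84 + 33.64 + 1.96 + 14.44 + 0.16 = 93.36
s = √(93.36/8) = √11.67 ≈ 3.416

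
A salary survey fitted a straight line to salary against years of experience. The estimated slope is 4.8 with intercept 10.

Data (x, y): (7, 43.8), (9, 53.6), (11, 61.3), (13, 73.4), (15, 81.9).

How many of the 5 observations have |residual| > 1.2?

1

x=7: ŷ = 10 + 4.8·7 = 43.6; e = 43.8 − 43.6 = 0.2
x=9: ŷ = 10 + 4.8·9 = 53.2; e = 53.6 − 53.2 = 0.4
x=11: ŷ = 10 + 4.8·11 = 62.8; e = 61.3 − 62.8 = -1.5
x=13: ŷ = 10 + 4.8·13 = 72.4; e = 73.4 − 72.4 = 1
x=15: ŷ = 10 + 4.8·15 = 82; e = 81.9 − 82 = -0.1
|e| > 1.2: x=11 (|e|=1.5) → 1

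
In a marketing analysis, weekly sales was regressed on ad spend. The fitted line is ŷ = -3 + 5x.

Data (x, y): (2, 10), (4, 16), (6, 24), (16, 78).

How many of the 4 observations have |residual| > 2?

x=2: ŷ = -3 + 5·2 = 7; r = 10 − 7 = 3
x=4: ŷ = -3 + 5·4 = 17; r = 16 − 17 = -1
x=6: ŷ = -3 + 5·6 = 27; r = 24 − 27 = -3
x=16: ŷ = -3 + 5·16 = 77; r = 78 − 77 = 1
|r| > 2: x=2 (|r|=3), x=6 (|r|=3) → 2

2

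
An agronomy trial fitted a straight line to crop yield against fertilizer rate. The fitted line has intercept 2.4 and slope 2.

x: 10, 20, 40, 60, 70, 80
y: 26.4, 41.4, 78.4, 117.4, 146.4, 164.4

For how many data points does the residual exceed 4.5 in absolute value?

x=10: ŷ = 2.4 + 2·10 = 22.4; r = 26.4 − 22.4 = 4
x=20: ŷ = 2.4 + 2·20 = 42.4; r = 41.4 − 42.4 = -1
x=40: ŷ = 2.4 + 2·40 = 82.4; r = 78.4 − 82.4 = -4
x=60: ŷ = 2.4 + 2·60 = 122.4; r = 117.4 − 122.4 = -5
x=70: ŷ = 2.4 + 2·70 = 142.4; r = 146.4 − 142.4 = 4
x=80: ŷ = 2.4 + 2·80 = 162.4; r = 164.4 − 162.4 = 2
|r| > 4.5: x=60 (|r|=5) → 1

1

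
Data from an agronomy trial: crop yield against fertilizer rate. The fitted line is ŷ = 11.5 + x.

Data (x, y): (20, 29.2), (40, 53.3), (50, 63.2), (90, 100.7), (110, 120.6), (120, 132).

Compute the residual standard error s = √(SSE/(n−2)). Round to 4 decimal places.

s = 1.8111

x=20: ŷ = 11.5 + 20 = 31.5; e = 29.2 − 31.5 = -2.3
x=40: ŷ = 11.5 + 40 = 51.5; e = 53.3 − 51.5 = 1.8
x=50: ŷ = 11.5 + 50 = 61.5; e = 63.2 − 61.5 = 1.7
x=90: ŷ = 11.5 + 90 = 101.5; e = 100.7 − 101.5 = -0.8
x=110: ŷ = 11.5 + 110 = 121.5; e = 120.6 − 121.5 = -0.9
x=120: ŷ = 11.5 + 120 = 131.5; e = 132 − 131.5 = 0.5
SSE = 5.29 + 3.24 + 2.89 + 0.64 + 0.81 + 0.25 = 13.12
s = √(13.12/4) = √3.28 ≈ 1.8111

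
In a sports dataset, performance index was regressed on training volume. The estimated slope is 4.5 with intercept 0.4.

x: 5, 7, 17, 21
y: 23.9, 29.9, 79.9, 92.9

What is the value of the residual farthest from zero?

x=5: ŷ = 0.4 + 4.5·5 = 22.9; r = 23.9 − 22.9 = 1
x=7: ŷ = 0.4 + 4.5·7 = 31.9; r = 29.9 − 31.9 = -2
x=17: ŷ = 0.4 + 4.5·17 = 76.9; r = 79.9 − 76.9 = 3
x=21: ŷ = 0.4 + 4.5·21 = 94.9; r = 92.9 − 94.9 = -2
Largest |r| is 3 at x = 17, residual 3.

r = 3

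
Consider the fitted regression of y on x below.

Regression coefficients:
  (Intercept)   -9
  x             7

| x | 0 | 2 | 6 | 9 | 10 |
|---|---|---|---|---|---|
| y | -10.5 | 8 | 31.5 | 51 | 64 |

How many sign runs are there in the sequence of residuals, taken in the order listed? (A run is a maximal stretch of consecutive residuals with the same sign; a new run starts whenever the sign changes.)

x=0: ŷ = -9 + 7·0 = -9; e = -10.5 − (-9) = -1.5
x=2: ŷ = -9 + 7·2 = 5; e = 8 − 5 = 3
x=6: ŷ = -9 + 7·6 = 33; e = 31.5 − 33 = -1.5
x=9: ŷ = -9 + 7·9 = 54; e = 51 − 54 = -3
x=10: ŷ = -9 + 7·10 = 61; e = 64 − 61 = 3
Signs: − + − − +
Runs: −×1, +×1, −×2, +×1 → 4

4 runs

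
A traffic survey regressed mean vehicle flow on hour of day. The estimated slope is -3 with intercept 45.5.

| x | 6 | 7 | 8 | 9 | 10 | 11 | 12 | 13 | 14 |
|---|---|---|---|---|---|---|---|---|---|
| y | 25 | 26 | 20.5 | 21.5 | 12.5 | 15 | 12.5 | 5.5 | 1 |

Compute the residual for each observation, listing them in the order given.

-2.5, 1.5, -1, 3, -3, 2.5, 3, -1, -2.5

x=6: ŷ = 45.5 − 3·6 = 27.5; e = 25 − 27.5 = -2.5
x=7: ŷ = 45.5 − 3·7 = 24.5; e = 26 − 24.5 = 1.5
x=8: ŷ = 45.5 − 3·8 = 21.5; e = 20.5 − 21.5 = -1
x=9: ŷ = 45.5 − 3·9 = 18.5; e = 21.5 − 18.5 = 3
x=10: ŷ = 45.5 − 3·10 = 15.5; e = 12.5 − 15.5 = -3
x=11: ŷ = 45.5 − 3·11 = 12.5; e = 15 − 12.5 = 2.5
x=12: ŷ = 45.5 − 3·12 = 9.5; e = 12.5 − 9.5 = 3
x=13: ŷ = 45.5 − 3·13 = 6.5; e = 5.5 − 6.5 = -1
x=14: ŷ = 45.5 − 3·14 = 3.5; e = 1 − 3.5 = -2.5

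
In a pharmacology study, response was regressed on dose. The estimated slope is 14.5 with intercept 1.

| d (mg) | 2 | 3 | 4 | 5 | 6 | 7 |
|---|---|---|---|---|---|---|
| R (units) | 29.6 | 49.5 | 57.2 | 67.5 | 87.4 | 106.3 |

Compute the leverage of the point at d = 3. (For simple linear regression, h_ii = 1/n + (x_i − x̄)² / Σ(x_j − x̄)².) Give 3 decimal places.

d̄ = (2 + 3 + 4 + 5 + 6 + 7)/6 = 4.5
Σ(d − d̄)² = 6.25 + 2.25 + 0.25 + 0.25 + 2.25 + 6.25 = 17.5
h = 1/6 + (-1.5)²/17.5 = 0.166667 + 0.128571 = 0.295

h = 0.295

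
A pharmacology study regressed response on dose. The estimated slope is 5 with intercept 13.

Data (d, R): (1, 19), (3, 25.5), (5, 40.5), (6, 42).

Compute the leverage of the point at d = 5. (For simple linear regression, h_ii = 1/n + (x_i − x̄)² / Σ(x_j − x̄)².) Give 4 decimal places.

d̄ = (1 + 3 + 5 + 6)/4 = 3.75
Σ(d − d̄)² = 7.5625 + 0.5625 + 1.5625 + 5.0625 = 14.75
h = 1/4 + (1.25)²/14.75 = 0.25 + 0.105932 = 0.3559

h = 0.3559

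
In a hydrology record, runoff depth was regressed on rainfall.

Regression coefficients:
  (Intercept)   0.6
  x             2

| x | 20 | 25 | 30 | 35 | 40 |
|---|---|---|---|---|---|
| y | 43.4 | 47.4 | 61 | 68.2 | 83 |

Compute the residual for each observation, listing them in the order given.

x=20: ŷ = 0.6 + 2·20 = 40.6; r = 43.4 − 40.6 = 2.8
x=25: ŷ = 0.6 + 2·25 = 50.6; r = 47.4 − 50.6 = -3.2
x=30: ŷ = 0.6 + 2·30 = 60.6; r = 61 − 60.6 = 0.4
x=35: ŷ = 0.6 + 2·35 = 70.6; r = 68.2 − 70.6 = -2.4
x=40: ŷ = 0.6 + 2·40 = 80.6; r = 83 − 80.6 = 2.4

2.8, -3.2, 0.4, -2.4, 2.4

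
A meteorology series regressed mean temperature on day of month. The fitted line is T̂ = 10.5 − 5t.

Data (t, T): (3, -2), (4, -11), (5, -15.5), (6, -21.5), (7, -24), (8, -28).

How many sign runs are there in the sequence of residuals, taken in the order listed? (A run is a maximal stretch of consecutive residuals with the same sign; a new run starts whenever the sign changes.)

3 runs

t=3: T̂ = 10.5 − 5·3 = -4.5; e = -2 − (-4.5) = 2.5
t=4: T̂ = 10.5 − 5·4 = -9.5; e = -11 − (-9.5) = -1.5
t=5: T̂ = 10.5 − 5·5 = -14.5; e = -15.5 − (-14.5) = -1
t=6: T̂ = 10.5 − 5·6 = -19.5; e = -21.5 − (-19.5) = -2
t=7: T̂ = 10.5 − 5·7 = -24.5; e = -24 − (-24.5) = 0.5
t=8: T̂ = 10.5 − 5·8 = -29.5; e = -28 − (-29.5) = 1.5
Signs: + − − − + +
Runs: +×1, −×3, +×2 → 3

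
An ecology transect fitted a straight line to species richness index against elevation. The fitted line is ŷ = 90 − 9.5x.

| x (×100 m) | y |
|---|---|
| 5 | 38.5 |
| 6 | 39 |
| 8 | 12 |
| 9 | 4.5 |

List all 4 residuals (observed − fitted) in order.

x=5: ŷ = 90 − 9.5·5 = 42.5; e = 38.5 − 42.5 = -4
x=6: ŷ = 90 − 9.5·6 = 33; e = 39 − 33 = 6
x=8: ŷ = 90 − 9.5·8 = 14; e = 12 − 14 = -2
x=9: ŷ = 90 − 9.5·9 = 4.5; e = 4.5 − 4.5 = 0

-4, 6, -2, 0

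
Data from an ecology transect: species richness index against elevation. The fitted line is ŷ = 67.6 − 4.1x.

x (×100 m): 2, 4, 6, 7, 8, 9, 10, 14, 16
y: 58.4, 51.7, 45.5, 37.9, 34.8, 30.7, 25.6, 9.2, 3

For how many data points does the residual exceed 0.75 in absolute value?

x=2: ŷ = 67.6 − 4.1·2 = 59.4; e = 58.4 − 59.4 = -1
x=4: ŷ = 67.6 − 4.1·4 = 51.2; e = 51.7 − 51.2 = 0.5
x=6: ŷ = 67.6 − 4.1·6 = 43; e = 45.5 − 43 = 2.5
x=7: ŷ = 67.6 − 4.1·7 = 38.9; e = 37.9 − 38.9 = -1
x=8: ŷ = 67.6 − 4.1·8 = 34.8; e = 34.8 − 34.8 = 0
x=9: ŷ = 67.6 − 4.1·9 = 30.7; e = 30.7 − 30.7 = 0
x=10: ŷ = 67.6 − 4.1·10 = 26.6; e = 25.6 − 26.6 = -1
x=14: ŷ = 67.6 − 4.1·14 = 10.2; e = 9.2 − 10.2 = -1
x=16: ŷ = 67.6 − 4.1·16 = 2; e = 3 − 2 = 1
|e| > 0.75: x=2 (|e|=1), x=6 (|e|=2.5), x=7 (|e|=1), x=10 (|e|=1), x=14 (|e|=1), x=16 (|e|=1) → 6

6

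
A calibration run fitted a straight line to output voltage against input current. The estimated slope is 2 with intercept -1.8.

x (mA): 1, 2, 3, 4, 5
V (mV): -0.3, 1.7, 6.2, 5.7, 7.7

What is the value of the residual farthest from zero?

x=1: ŷ = -1.8 + 2·1 = 0.2; r = -0.3 − 0.2 = -0.5
x=2: ŷ = -1.8 + 2·2 = 2.2; r = 1.7 − 2.2 = -0.5
x=3: ŷ = -1.8 + 2·3 = 4.2; r = 6.2 − 4.2 = 2
x=4: ŷ = -1.8 + 2·4 = 6.2; r = 5.7 − 6.2 = -0.5
x=5: ŷ = -1.8 + 2·5 = 8.2; r = 7.7 − 8.2 = -0.5
Largest |r| is 2 at x = 3, residual 2.

r = 2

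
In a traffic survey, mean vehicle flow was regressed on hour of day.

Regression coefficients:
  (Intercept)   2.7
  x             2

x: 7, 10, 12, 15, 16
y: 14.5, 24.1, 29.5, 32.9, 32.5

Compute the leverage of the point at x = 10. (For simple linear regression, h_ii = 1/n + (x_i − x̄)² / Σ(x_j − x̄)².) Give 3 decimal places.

h = 0.274

x̄ = (7 + 10 + 12 + 15 + 16)/5 = 12
Σ(x − x̄)² = 25 + 4 + 0 + 9 + 16 = 54
h = 1/5 + (-2)²/54 = 0.2 + 0.0740741 = 0.274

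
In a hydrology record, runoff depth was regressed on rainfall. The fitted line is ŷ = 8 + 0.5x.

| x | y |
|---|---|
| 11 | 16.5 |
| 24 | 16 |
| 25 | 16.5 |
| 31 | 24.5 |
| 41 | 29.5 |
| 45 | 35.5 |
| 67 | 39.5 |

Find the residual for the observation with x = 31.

r = 1

ŷ = 8 + 0.5·31 = 23.5
r = 24.5 − 23.5 = 1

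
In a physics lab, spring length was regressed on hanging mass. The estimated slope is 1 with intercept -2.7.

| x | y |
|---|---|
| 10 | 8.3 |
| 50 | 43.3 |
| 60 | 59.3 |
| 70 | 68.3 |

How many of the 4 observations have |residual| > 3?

1

x=10: ŷ = -2.7 + 10 = 7.3; e = 8.3 − 7.3 = 1
x=50: ŷ = -2.7 + 50 = 47.3; e = 43.3 − 47.3 = -4
x=60: ŷ = -2.7 + 60 = 57.3; e = 59.3 − 57.3 = 2
x=70: ŷ = -2.7 + 70 = 67.3; e = 68.3 − 67.3 = 1
|e| > 3: x=50 (|e|=4) → 1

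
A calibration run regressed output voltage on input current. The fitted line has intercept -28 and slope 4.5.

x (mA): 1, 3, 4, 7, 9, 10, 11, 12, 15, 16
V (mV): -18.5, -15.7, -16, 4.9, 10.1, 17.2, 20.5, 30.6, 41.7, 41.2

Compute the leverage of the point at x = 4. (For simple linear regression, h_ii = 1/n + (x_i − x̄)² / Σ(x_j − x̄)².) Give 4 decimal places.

x̄ = (1 + 3 + 4 + 7 + 9 + 10 + 11 + 12 + 15 + 16)/10 = 8.8
Σ(x − x̄)² = 60.84 + 33.64 + 23.04 + 3.24 + 0.04 + 1.44 + 4.84 + 10.24 + 38.44 + 51.84 = 227.6
h = 1/10 + (-4.8)²/227.6 = 0.1 + 0.10123 = 0.2012

h = 0.2012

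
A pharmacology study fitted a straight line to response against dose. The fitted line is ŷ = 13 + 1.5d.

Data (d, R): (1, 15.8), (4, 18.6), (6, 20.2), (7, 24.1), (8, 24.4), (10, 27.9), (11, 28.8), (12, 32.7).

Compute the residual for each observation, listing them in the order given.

d=1: ŷ = 13 + 1.5·1 = 14.5; e = 15.8 − 14.5 = 1.3
d=4: ŷ = 13 + 1.5·4 = 19; e = 18.6 − 19 = -0.4
d=6: ŷ = 13 + 1.5·6 = 22; e = 20.2 − 22 = -1.8
d=7: ŷ = 13 + 1.5·7 = 23.5; e = 24.1 − 23.5 = 0.6
d=8: ŷ = 13 + 1.5·8 = 25; e = 24.4 − 25 = -0.6
d=10: ŷ = 13 + 1.5·10 = 28; e = 27.9 − 28 = -0.1
d=11: ŷ = 13 + 1.5·11 = 29.5; e = 28.8 − 29.5 = -0.7
d=12: ŷ = 13 + 1.5·12 = 31; e = 32.7 − 31 = 1.7

1.3, -0.4, -1.8, 0.6, -0.6, -0.1, -0.7, 1.7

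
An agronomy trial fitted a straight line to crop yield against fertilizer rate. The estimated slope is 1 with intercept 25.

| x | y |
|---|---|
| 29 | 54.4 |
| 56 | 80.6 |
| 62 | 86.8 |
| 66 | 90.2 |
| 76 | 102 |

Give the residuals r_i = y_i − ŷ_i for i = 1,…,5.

x=29: ŷ = 25 + 29 = 54; r = 54.4 − 54 = 0.4
x=56: ŷ = 25 + 56 = 81; r = 80.6 − 81 = -0.4
x=62: ŷ = 25 + 62 = 87; r = 86.8 − 87 = -0.2
x=66: ŷ = 25 + 66 = 91; r = 90.2 − 91 = -0.8
x=76: ŷ = 25 + 76 = 101; r = 102 − 101 = 1

0.4, -0.4, -0.2, -0.8, 1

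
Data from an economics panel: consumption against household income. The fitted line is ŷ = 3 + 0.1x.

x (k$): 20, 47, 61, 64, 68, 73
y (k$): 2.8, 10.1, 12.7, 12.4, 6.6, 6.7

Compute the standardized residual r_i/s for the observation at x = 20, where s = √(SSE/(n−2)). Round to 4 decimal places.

x=20: ŷ = 3 + 0.1·20 = 5; r = 2.8 − 5 = -2.2
x=47: ŷ = 3 + 0.1·47 = 7.7; r = 10.1 − 7.7 = 2.4
x=61: ŷ = 3 + 0.1·61 = 9.1; r = 12.7 − 9.1 = 3.6
x=64: ŷ = 3 + 0.1·64 = 9.4; r = 12.4 − 9.4 = 3
x=68: ŷ = 3 + 0.1·68 = 9.8; r = 6.6 − 9.8 = -3.2
x=73: ŷ = 3 + 0.1·73 = 10.3; r = 6.7 − 10.3 = -3.6
SSE = 4.84 + 5.76 + 12.96 + 9 + 10.24 + 12.96 = 55.76
s = √(55.76/4) = 3.73363
r/s = -2.2 / 3.73363 = -0.5892

-0.5892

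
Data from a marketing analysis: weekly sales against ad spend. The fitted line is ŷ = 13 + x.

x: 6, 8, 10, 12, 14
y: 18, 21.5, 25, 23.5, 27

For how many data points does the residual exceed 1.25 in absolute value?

2

x=6: ŷ = 13 + 6 = 19; r = 18 − 19 = -1
x=8: ŷ = 13 + 8 = 21; r = 21.5 − 21 = 0.5
x=10: ŷ = 13 + 10 = 23; r = 25 − 23 = 2
x=12: ŷ = 13 + 12 = 25; r = 23.5 − 25 = -1.5
x=14: ŷ = 13 + 14 = 27; r = 27 − 27 = 0
|r| > 1.25: x=10 (|r|=2), x=12 (|r|=1.5) → 2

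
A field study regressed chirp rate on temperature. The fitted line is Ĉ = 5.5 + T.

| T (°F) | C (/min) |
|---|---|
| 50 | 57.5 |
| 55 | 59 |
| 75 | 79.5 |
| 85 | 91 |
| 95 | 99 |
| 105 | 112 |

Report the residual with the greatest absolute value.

T=50: Ĉ = 5.5 + 50 = 55.5; e = 57.5 − 55.5 = 2
T=55: Ĉ = 5.5 + 55 = 60.5; e = 59 − 60.5 = -1.5
T=75: Ĉ = 5.5 + 75 = 80.5; e = 79.5 − 80.5 = -1
T=85: Ĉ = 5.5 + 85 = 90.5; e = 91 − 90.5 = 0.5
T=95: Ĉ = 5.5 + 95 = 100.5; e = 99 − 100.5 = -1.5
T=105: Ĉ = 5.5 + 105 = 110.5; e = 112 − 110.5 = 1.5
Largest |e| is 2 at T = 50, residual 2.

e = 2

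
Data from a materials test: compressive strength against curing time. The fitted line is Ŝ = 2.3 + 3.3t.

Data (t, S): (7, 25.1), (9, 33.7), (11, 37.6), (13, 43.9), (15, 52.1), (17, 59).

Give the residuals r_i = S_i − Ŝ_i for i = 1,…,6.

t=7: Ŝ = 2.3 + 3.3·7 = 25.4; r = 25.1 − 25.4 = -0.3
t=9: Ŝ = 2.3 + 3.3·9 = 32; r = 33.7 − 32 = 1.7
t=11: Ŝ = 2.3 + 3.3·11 = 38.6; r = 37.6 − 38.6 = -1
t=13: Ŝ = 2.3 + 3.3·13 = 45.2; r = 43.9 − 45.2 = -1.3
t=15: Ŝ = 2.3 + 3.3·15 = 51.8; r = 52.1 − 51.8 = 0.3
t=17: Ŝ = 2.3 + 3.3·17 = 58.4; r = 59 − 58.4 = 0.6

-0.3, 1.7, -1, -1.3, 0.3, 0.6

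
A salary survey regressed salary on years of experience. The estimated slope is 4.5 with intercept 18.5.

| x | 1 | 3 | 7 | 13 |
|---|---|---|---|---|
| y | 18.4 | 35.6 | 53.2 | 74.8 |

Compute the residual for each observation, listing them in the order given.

-4.6, 3.6, 3.2, -2.2

x=1: ŷ = 18.5 + 4.5·1 = 23; e = 18.4 − 23 = -4.6
x=3: ŷ = 18.5 + 4.5·3 = 32; e = 35.6 − 32 = 3.6
x=7: ŷ = 18.5 + 4.5·7 = 50; e = 53.2 − 50 = 3.2
x=13: ŷ = 18.5 + 4.5·13 = 77; e = 74.8 − 77 = -2.2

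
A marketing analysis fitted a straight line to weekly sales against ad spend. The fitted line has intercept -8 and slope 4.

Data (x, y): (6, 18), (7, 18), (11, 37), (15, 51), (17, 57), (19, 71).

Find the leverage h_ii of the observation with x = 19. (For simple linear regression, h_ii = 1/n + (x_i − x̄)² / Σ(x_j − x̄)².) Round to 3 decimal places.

x̄ = (6 + 7 + 11 + 15 + 17 + 19)/6 = 12.5
Σ(x − x̄)² = 42.25 + 30.25 + 2.25 + 6.25 + 20.25 + 42.25 = 143.5
h = 1/6 + (6.5)²/143.5 = 0.166667 + 0.294425 = 0.461

h = 0.461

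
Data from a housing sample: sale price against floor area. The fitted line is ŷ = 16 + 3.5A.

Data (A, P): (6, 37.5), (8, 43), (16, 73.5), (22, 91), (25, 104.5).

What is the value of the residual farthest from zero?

A=6: ŷ = 16 + 3.5·6 = 37; r = 37.5 − 37 = 0.5
A=8: ŷ = 16 + 3.5·8 = 44; r = 43 − 44 = -1
A=16: ŷ = 16 + 3.5·16 = 72; r = 73.5 − 72 = 1.5
A=22: ŷ = 16 + 3.5·22 = 93; r = 91 − 93 = -2
A=25: ŷ = 16 + 3.5·25 = 103.5; r = 104.5 − 103.5 = 1
Largest |r| is 2 at A = 22, residual -2.

r = -2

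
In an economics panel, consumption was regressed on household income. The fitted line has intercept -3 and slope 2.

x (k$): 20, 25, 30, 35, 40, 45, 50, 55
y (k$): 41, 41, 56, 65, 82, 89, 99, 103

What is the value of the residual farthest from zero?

x=20: ŷ = -3 + 2·20 = 37; e = 41 − 37 = 4
x=25: ŷ = -3 + 2·25 = 47; e = 41 − 47 = -6
x=30: ŷ = -3 + 2·30 = 57; e = 56 − 57 = -1
x=35: ŷ = -3 + 2·35 = 67; e = 65 − 67 = -2
x=40: ŷ = -3 + 2·40 = 77; e = 82 − 77 = 5
x=45: ŷ = -3 + 2·45 = 87; e = 89 − 87 = 2
x=50: ŷ = -3 + 2·50 = 97; e = 99 − 97 = 2
x=55: ŷ = -3 + 2·55 = 107; e = 103 − 107 = -4
Largest |e| is 6 at x = 25, residual -6.

e = -6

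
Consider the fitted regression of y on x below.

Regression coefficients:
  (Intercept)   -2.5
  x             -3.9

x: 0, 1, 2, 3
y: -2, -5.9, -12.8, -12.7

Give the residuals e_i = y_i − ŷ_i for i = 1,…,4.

0.5, 0.5, -2.5, 1.5

x=0: ŷ = -2.5 − 3.9·0 = -2.5; e = -2 − (-2.5) = 0.5
x=1: ŷ = -2.5 − 3.9·1 = -6.4; e = -5.9 − (-6.4) = 0.5
x=2: ŷ = -2.5 − 3.9·2 = -10.3; e = -12.8 − (-10.3) = -2.5
x=3: ŷ = -2.5 − 3.9·3 = -14.2; e = -12.7 − (-14.2) = 1.5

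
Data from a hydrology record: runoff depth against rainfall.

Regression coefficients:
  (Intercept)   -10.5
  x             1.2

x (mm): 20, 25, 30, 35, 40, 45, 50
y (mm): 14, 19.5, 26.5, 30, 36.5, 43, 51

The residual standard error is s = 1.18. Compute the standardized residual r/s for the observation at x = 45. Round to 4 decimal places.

ŷ = -10.5 + 1.2·45 = 43.5
r = 43 − 43.5 = -0.5
r/s = -0.5 / 1.18 = -0.4237

-0.4237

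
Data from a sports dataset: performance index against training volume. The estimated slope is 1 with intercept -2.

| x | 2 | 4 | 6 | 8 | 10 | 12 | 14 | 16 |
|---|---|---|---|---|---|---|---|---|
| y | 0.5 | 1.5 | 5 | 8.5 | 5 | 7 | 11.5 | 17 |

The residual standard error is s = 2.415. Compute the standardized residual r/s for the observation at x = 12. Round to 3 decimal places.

-1.242

ŷ = -2 + 12 = 10
r = 7 − 10 = -3
r/s = -3 / 2.415 = -1.242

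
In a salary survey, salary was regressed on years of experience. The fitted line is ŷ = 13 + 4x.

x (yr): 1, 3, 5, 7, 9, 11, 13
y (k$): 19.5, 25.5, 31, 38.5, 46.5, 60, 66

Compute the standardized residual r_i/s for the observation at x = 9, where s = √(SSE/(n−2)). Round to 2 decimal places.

-0.97

x=1: ŷ = 13 + 4·1 = 17; r = 19.5 − 17 = 2.5
x=3: ŷ = 13 + 4·3 = 25; r = 25.5 − 25 = 0.5
x=5: ŷ = 13 + 4·5 = 33; r = 31 − 33 = -2
x=7: ŷ = 13 + 4·7 = 41; r = 38.5 − 41 = -2.5
x=9: ŷ = 13 + 4·9 = 49; r = 46.5 − 49 = -2.5
x=11: ŷ = 13 + 4·11 = 57; r = 60 − 57 = 3
x=13: ŷ = 13 + 4·13 = 65; r = 66 − 65 = 1
SSE = 6.25 + 0.25 + 4 + 6.25 + 6.25 + 9 + 1 = 33
s = √(33/5) = 2.56905
r/s = -2.5 / 2.56905 = -0.97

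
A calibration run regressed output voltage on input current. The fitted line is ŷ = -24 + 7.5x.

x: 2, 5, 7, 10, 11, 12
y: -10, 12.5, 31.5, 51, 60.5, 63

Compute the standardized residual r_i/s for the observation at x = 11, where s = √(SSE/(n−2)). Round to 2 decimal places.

x=2: ŷ = -24 + 7.5·2 = -9; r = -10 − (-9) = -1
x=5: ŷ = -24 + 7.5·5 = 13.5; r = 12.5 − 13.5 = -1
x=7: ŷ = -24 + 7.5·7 = 28.5; r = 31.5 − 28.5 = 3
x=10: ŷ = -24 + 7.5·10 = 51; r = 51 − 51 = 0
x=11: ŷ = -24 + 7.5·11 = 58.5; r = 60.5 − 58.5 = 2
x=12: ŷ = -24 + 7.5·12 = 66; r = 63 − 66 = -3
SSE = 1 + 1 + 9 + 0 + 4 + 9 = 24
s = √(24/4) = 2.44949
r/s = 2 / 2.44949 = 0.82

0.82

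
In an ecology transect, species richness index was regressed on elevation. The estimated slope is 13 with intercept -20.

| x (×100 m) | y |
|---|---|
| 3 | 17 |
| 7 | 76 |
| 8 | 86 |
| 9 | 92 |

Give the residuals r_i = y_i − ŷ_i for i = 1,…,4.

x=3: ŷ = -20 + 13·3 = 19; r = 17 − 19 = -2
x=7: ŷ = -20 + 13·7 = 71; r = 76 − 71 = 5
x=8: ŷ = -20 + 13·8 = 84; r = 86 − 84 = 2
x=9: ŷ = -20 + 13·9 = 97; r = 92 − 97 = -5

-2, 5, 2, -5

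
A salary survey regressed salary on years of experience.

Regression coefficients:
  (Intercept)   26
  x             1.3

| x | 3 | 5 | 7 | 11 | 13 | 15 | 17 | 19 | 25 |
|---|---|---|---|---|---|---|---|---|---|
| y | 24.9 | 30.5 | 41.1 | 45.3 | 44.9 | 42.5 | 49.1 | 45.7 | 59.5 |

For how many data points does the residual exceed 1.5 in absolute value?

x=3: ŷ = 26 + 1.3·3 = 29.9; r = 24.9 − 29.9 = -5
x=5: ŷ = 26 + 1.3·5 = 32.5; r = 30.5 − 32.5 = -2
x=7: ŷ = 26 + 1.3·7 = 35.1; r = 41.1 − 35.1 = 6
x=11: ŷ = 26 + 1.3·11 = 40.3; r = 45.3 − 40.3 = 5
x=13: ŷ = 26 + 1.3·13 = 42.9; r = 44.9 − 42.9 = 2
x=15: ŷ = 26 + 1.3·15 = 45.5; r = 42.5 − 45.5 = -3
x=17: ŷ = 26 + 1.3·17 = 48.1; r = 49.1 − 48.1 = 1
x=19: ŷ = 26 + 1.3·19 = 50.7; r = 45.7 − 50.7 = -5
x=25: ŷ = 26 + 1.3·25 = 58.5; r = 59.5 − 58.5 = 1
|r| > 1.5: x=3 (|r|=5), x=5 (|r|=2), x=7 (|r|=6), x=11 (|r|=5), x=13 (|r|=2), x=15 (|r|=3), x=19 (|r|=5) → 7

7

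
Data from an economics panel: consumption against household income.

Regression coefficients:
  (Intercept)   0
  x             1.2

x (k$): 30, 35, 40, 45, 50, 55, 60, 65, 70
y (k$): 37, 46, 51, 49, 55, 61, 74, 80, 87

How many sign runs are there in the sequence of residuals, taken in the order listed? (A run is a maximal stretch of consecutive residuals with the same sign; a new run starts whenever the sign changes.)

3 runs

x=30: ŷ = 1.2·30 = 36; e = 37 − 36 = 1
x=35: ŷ = 1.2·35 = 42; e = 46 − 42 = 4
x=40: ŷ = 1.2·40 = 48; e = 51 − 48 = 3
x=45: ŷ = 1.2·45 = 54; e = 49 − 54 = -5
x=50: ŷ = 1.2·50 = 60; e = 55 − 60 = -5
x=55: ŷ = 1.2·55 = 66; e = 61 − 66 = -5
x=60: ŷ = 1.2·60 = 72; e = 74 − 72 = 2
x=65: ŷ = 1.2·65 = 78; e = 80 − 78 = 2
x=70: ŷ = 1.2·70 = 84; e = 87 − 84 = 3
Signs: + + + − − − + + +
Runs: +×3, −×3, +×3 → 3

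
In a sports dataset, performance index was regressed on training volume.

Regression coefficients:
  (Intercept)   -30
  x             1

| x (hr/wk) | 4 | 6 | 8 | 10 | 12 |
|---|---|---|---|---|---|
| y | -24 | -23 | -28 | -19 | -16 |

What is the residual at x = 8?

ŷ = -30 + 8 = -22
r = -28 − (-22) = -6

r = -6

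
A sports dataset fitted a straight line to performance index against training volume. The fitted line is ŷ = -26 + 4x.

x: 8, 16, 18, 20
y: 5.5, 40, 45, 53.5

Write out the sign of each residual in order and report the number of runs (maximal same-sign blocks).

3 runs

x=8: ŷ = -26 + 4·8 = 6; e = 5.5 − 6 = -0.5
x=16: ŷ = -26 + 4·16 = 38; e = 40 − 38 = 2
x=18: ŷ = -26 + 4·18 = 46; e = 45 − 46 = -1
x=20: ŷ = -26 + 4·20 = 54; e = 53.5 − 54 = -0.5
Signs: − + − −
Runs: −×1, +×1, −×2 → 3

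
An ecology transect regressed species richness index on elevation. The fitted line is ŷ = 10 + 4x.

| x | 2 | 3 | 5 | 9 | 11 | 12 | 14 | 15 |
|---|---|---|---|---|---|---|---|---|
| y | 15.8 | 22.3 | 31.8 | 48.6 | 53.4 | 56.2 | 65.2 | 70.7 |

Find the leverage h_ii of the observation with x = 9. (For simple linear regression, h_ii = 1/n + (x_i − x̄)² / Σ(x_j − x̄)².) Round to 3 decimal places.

h = 0.125

x̄ = (2 + 3 + 5 + 9 + 11 + 12 + 14 + 15)/8 = 8.875
Σ(x − x̄)² = 47.2656 + 34.5156 + 15.0156 + 0.015625 + 4.51562 + 9.76562 + 26.2656 + 37.5156 = 174.875
h = 1/8 + (0.125)²/174.875 = 0.125 + 8.93495e-05 = 0.125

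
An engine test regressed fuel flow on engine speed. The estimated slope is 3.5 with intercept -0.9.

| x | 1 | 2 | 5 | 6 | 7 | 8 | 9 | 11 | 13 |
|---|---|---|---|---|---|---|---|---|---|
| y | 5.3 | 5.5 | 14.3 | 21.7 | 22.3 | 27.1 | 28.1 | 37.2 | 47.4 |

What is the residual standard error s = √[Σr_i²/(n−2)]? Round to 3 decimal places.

s = 2.119

x=1: ŷ = -0.9 + 3.5·1 = 2.6; r = 5.3 − 2.6 = 2.7
x=2: ŷ = -0.9 + 3.5·2 = 6.1; r = 5.5 − 6.1 = -0.6
x=5: ŷ = -0.9 + 3.5·5 = 16.6; r = 14.3 − 16.6 = -2.3
x=6: ŷ = -0.9 + 3.5·6 = 20.1; r = 21.7 − 20.1 = 1.6
x=7: ŷ = -0.9 + 3.5·7 = 23.6; r = 22.3 − 23.6 = -1.3
x=8: ŷ = -0.9 + 3.5·8 = 27.1; r = 27.1 − 27.1 = 0
x=9: ŷ = -0.9 + 3.5·9 = 30.6; r = 28.1 − 30.6 = -2.5
x=11: ŷ = -0.9 + 3.5·11 = 37.6; r = 37.2 − 37.6 = -0.4
x=13: ŷ = -0.9 + 3.5·13 = 44.6; r = 47.4 − 44.6 = 2.8
SSE = 7.29 + 0.36 + 5.29 + 2.56 + 1.69 + 0 + 6.25 + 0.16 + 7.84 = 31.44
s = √(31.44/7) = √4.49143 ≈ 2.119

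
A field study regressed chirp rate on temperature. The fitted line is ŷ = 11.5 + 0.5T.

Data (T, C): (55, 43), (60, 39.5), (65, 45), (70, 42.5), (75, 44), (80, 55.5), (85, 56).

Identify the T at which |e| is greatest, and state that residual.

T = 75, e = -5

T=55: ŷ = 11.5 + 0.5·55 = 39; e = 43 − 39 = 4
T=60: ŷ = 11.5 + 0.5·60 = 41.5; e = 39.5 − 41.5 = -2
T=65: ŷ = 11.5 + 0.5·65 = 44; e = 45 − 44 = 1
T=70: ŷ = 11.5 + 0.5·70 = 46.5; e = 42.5 − 46.5 = -4
T=75: ŷ = 11.5 + 0.5·75 = 49; e = 44 − 49 = -5
T=80: ŷ = 11.5 + 0.5·80 = 51.5; e = 55.5 − 51.5 = 4
T=85: ŷ = 11.5 + 0.5·85 = 54; e = 56 − 54 = 2
Largest |e| is 5 at T = 75, residual -5.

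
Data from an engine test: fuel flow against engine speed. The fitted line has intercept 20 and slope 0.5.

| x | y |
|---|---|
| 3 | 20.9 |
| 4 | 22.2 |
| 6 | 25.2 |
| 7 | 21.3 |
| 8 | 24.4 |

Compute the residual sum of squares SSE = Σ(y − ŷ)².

SSE = 10.24

x=3: ŷ = 20 + 0.5·3 = 21.5; e = 20.9 − 21.5 = -0.6
x=4: ŷ = 20 + 0.5·4 = 22; e = 22.2 − 22 = 0.2
x=6: ŷ = 20 + 0.5·6 = 23; e = 25.2 − 23 = 2.2
x=7: ŷ = 20 + 0.5·7 = 23.5; e = 21.3 − 23.5 = -2.2
x=8: ŷ = 20 + 0.5·8 = 24; e = 24.4 − 24 = 0.4
SSE = 0.36 + 0.04 + 4.84 + 4.84 + 0.16 = 10.24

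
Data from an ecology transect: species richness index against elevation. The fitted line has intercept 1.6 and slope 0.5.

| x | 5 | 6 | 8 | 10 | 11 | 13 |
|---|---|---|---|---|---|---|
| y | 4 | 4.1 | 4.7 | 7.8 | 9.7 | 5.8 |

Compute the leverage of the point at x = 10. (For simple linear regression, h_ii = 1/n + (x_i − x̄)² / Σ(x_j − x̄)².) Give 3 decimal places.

h = 0.196

x̄ = (5 + 6 + 8 + 10 + 11 + 13)/6 = 8.83333
Σ(x − x̄)² = 14.6944 + 8.02778 + 0.694444 + 1.36111 + 4.69444 + 17.3611 = 46.8333
h = 1/6 + (1.16667)²/46.8333 = 0.166667 + 0.0290629 = 0.196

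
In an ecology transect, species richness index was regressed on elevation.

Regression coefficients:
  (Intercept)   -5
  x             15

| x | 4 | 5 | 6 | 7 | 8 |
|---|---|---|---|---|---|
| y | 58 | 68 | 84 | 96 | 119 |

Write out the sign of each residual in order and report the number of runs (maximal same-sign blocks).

x=4: ŷ = -5 + 15·4 = 55; e = 58 − 55 = 3
x=5: ŷ = -5 + 15·5 = 70; e = 68 − 70 = -2
x=6: ŷ = -5 + 15·6 = 85; e = 84 − 85 = -1
x=7: ŷ = -5 + 15·7 = 100; e = 96 − 100 = -4
x=8: ŷ = -5 + 15·8 = 115; e = 119 − 115 = 4
Signs: + − − − +
Runs: +×1, −×3, +×1 → 3

3 runs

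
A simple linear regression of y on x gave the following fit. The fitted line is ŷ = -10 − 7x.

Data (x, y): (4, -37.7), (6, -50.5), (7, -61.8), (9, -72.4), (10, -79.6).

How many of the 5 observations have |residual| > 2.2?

x=4: ŷ = -10 − 7·4 = -38; e = -37.7 − (-38) = 0.3
x=6: ŷ = -10 − 7·6 = -52; e = -50.5 − (-52) = 1.5
x=7: ŷ = -10 − 7·7 = -59; e = -61.8 − (-59) = -2.8
x=9: ŷ = -10 − 7·9 = -73; e = -72.4 − (-73) = 0.6
x=10: ŷ = -10 − 7·10 = -80; e = -79.6 − (-80) = 0.4
|e| > 2.2: x=7 (|e|=2.8) → 1

1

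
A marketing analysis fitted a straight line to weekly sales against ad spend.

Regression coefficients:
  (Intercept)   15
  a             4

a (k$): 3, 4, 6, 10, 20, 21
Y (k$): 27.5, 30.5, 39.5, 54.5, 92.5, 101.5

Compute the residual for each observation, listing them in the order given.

a=3: ŷ = 15 + 4·3 = 27; r = 27.5 − 27 = 0.5
a=4: ŷ = 15 + 4·4 = 31; r = 30.5 − 31 = -0.5
a=6: ŷ = 15 + 4·6 = 39; r = 39.5 − 39 = 0.5
a=10: ŷ = 15 + 4·10 = 55; r = 54.5 − 55 = -0.5
a=20: ŷ = 15 + 4·20 = 95; r = 92.5 − 95 = -2.5
a=21: ŷ = 15 + 4·21 = 99; r = 101.5 − 99 = 2.5

0.5, -0.5, 0.5, -0.5, -2.5, 2.5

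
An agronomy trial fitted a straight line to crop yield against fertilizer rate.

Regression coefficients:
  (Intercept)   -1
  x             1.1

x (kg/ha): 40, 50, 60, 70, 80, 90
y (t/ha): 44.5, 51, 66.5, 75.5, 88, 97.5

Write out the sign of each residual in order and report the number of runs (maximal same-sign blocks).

x=40: ŷ = -1 + 1.1·40 = 43; r = 44.5 − 43 = 1.5
x=50: ŷ = -1 + 1.1·50 = 54; r = 51 − 54 = -3
x=60: ŷ = -1 + 1.1·60 = 65; r = 66.5 − 65 = 1.5
x=70: ŷ = -1 + 1.1·70 = 76; r = 75.5 − 76 = -0.5
x=80: ŷ = -1 + 1.1·80 = 87; r = 88 − 87 = 1
x=90: ŷ = -1 + 1.1·90 = 98; r = 97.5 − 98 = -0.5
Signs: + − + − + −
Runs: +×1, −×1, +×1, −×1, +×1, −×1 → 6

6 runs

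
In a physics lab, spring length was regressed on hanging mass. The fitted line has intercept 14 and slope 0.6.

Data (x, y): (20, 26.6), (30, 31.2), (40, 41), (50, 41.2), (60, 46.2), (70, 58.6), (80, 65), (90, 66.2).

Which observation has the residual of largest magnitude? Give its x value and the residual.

x = 60, r = -3.8

x=20: ŷ = 14 + 0.6·20 = 26; r = 26.6 − 26 = 0.6
x=30: ŷ = 14 + 0.6·30 = 32; r = 31.2 − 32 = -0.8
x=40: ŷ = 14 + 0.6·40 = 38; r = 41 − 38 = 3
x=50: ŷ = 14 + 0.6·50 = 44; r = 41.2 − 44 = -2.8
x=60: ŷ = 14 + 0.6·60 = 50; r = 46.2 − 50 = -3.8
x=70: ŷ = 14 + 0.6·70 = 56; r = 58.6 − 56 = 2.6
x=80: ŷ = 14 + 0.6·80 = 62; r = 65 − 62 = 3
x=90: ŷ = 14 + 0.6·90 = 68; r = 66.2 − 68 = -1.8
Largest |r| is 3.8 at x = 60, residual -3.8.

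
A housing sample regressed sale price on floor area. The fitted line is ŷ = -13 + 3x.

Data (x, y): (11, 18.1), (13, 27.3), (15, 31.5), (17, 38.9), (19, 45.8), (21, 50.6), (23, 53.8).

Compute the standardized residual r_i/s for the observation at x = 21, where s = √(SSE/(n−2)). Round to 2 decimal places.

0.35

x=11: ŷ = -13 + 3·11 = 20; r = 18.1 − 20 = -1.9
x=13: ŷ = -13 + 3·13 = 26; r = 27.3 − 26 = 1.3
x=15: ŷ = -13 + 3·15 = 32; r = 31.5 − 32 = -0.5
x=17: ŷ = -13 + 3·17 = 38; r = 38.9 − 38 = 0.9
x=19: ŷ = -13 + 3·19 = 44; r = 45.8 − 44 = 1.8
x=21: ŷ = -13 + 3·21 = 50; r = 50.6 − 50 = 0.6
x=23: ŷ = -13 + 3·23 = 56; r = 53.8 − 56 = -2.2
SSE = 3.61 + 1.69 + 0.25 + 0.81 + 3.24 + 0.36 + 4.84 = 14.8
s = √(14.8/5) = 1.72047
r/s = 0.6 / 1.72047 = 0.35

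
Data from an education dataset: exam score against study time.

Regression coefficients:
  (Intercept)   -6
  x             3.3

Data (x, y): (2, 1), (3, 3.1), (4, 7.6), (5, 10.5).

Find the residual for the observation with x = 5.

ŷ = -6 + 3.3·5 = 10.5
e = 10.5 − 10.5 = 0

e = 0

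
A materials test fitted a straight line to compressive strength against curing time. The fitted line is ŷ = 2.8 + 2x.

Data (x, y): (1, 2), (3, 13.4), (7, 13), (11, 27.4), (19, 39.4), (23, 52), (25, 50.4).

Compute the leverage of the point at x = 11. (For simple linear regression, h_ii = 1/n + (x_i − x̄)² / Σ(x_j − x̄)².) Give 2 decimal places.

x̄ = (1 + 3 + 7 + 11 + 19 + 23 + 25)/7 = 12.7143
Σ(x − x̄)² = 137.224 + 94.3673 + 32.6531 + 2.93878 + 39.5102 + 105.796 + 150.939 = 563.429
h = 1/7 + (-1.71429)²/563.429 = 0.142857 + 0.00521588 = 0.15

h = 0.15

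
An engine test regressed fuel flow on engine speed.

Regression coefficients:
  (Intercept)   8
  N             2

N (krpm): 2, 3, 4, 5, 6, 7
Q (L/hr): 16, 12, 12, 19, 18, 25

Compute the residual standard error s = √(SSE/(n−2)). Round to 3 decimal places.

N=2: Q̂ = 8 + 2·2 = 12; e = 16 − 12 = 4
N=3: Q̂ = 8 + 2·3 = 14; e = 12 − 14 = -2
N=4: Q̂ = 8 + 2·4 = 16; e = 12 − 16 = -4
N=5: Q̂ = 8 + 2·5 = 18; e = 19 − 18 = 1
N=6: Q̂ = 8 + 2·6 = 20; e = 18 − 20 = -2
N=7: Q̂ = 8 + 2·7 = 22; e = 25 − 22 = 3
SSE = 16 + 4 + 16 + 1 + 4 + 9 = 50
s = √(50/4) = √12.5 ≈ 3.536

s = 3.536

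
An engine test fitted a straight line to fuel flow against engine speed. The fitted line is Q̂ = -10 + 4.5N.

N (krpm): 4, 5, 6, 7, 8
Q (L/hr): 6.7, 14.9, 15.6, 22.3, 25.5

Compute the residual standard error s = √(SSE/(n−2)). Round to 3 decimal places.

N=4: Q̂ = -10 + 4.5·4 = 8; e = 6.7 − 8 = -1.3
N=5: Q̂ = -10 + 4.5·5 = 12.5; e = 14.9 − 12.5 = 2.4
N=6: Q̂ = -10 + 4.5·6 = 17; e = 15.6 − 17 = -1.4
N=7: Q̂ = -10 + 4.5·7 = 21.5; e = 22.3 − 21.5 = 0.8
N=8: Q̂ = -10 + 4.5·8 = 26; e = 25.5 − 26 = -0.5
SSE = 1.69 + 5.76 + 1.96 + 0.64 + 0.25 = 10.3
s = √(10.3/3) = √3.43333 ≈ 1.853

s = 1.853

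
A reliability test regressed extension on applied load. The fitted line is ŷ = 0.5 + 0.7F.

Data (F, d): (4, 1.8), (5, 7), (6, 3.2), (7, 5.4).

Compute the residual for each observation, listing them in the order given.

-1.5, 3, -1.5, 0

F=4: ŷ = 0.5 + 0.7·4 = 3.3; r = 1.8 − 3.3 = -1.5
F=5: ŷ = 0.5 + 0.7·5 = 4; r = 7 − 4 = 3
F=6: ŷ = 0.5 + 0.7·6 = 4.7; r = 3.2 − 4.7 = -1.5
F=7: ŷ = 0.5 + 0.7·7 = 5.4; r = 5.4 − 5.4 = 0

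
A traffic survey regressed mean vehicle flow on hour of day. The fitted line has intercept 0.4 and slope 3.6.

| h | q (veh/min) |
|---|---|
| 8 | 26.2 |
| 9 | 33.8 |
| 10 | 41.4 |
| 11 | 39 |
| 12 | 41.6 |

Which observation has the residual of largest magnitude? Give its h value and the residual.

h = 10, e = 5

h=8: ŷ = 0.4 + 3.6·8 = 29.2; e = 26.2 − 29.2 = -3
h=9: ŷ = 0.4 + 3.6·9 = 32.8; e = 33.8 − 32.8 = 1
h=10: ŷ = 0.4 + 3.6·10 = 36.4; e = 41.4 − 36.4 = 5
h=11: ŷ = 0.4 + 3.6·11 = 40; e = 39 − 40 = -1
h=12: ŷ = 0.4 + 3.6·12 = 43.6; e = 41.6 − 43.6 = -2
Largest |e| is 5 at h = 10, residual 5.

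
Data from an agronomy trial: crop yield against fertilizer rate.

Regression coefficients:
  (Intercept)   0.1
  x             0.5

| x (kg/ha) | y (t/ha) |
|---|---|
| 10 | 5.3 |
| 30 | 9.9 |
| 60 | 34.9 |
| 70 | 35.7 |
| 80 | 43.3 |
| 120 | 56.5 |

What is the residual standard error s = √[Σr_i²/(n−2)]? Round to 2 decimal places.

x=10: ŷ = 0.1 + 0.5·10 = 5.1; r = 5.3 − 5.1 = 0.2
x=30: ŷ = 0.1 + 0.5·30 = 15.1; r = 9.9 − 15.1 = -5.2
x=60: ŷ = 0.1 + 0.5·60 = 30.1; r = 34.9 − 30.1 = 4.8
x=70: ŷ = 0.1 + 0.5·70 = 35.1; r = 35.7 − 35.1 = 0.6
x=80: ŷ = 0.1 + 0.5·80 = 40.1; r = 43.3 − 40.1 = 3.2
x=120: ŷ = 0.1 + 0.5·120 = 60.1; r = 56.5 − 60.1 = -3.6
SSE = 0.04 + 27.04 + 23.04 + 0.36 + 10.24 + 12.96 = 73.68
s = √(73.68/4) = √18.42 ≈ 4.29

s = 4.29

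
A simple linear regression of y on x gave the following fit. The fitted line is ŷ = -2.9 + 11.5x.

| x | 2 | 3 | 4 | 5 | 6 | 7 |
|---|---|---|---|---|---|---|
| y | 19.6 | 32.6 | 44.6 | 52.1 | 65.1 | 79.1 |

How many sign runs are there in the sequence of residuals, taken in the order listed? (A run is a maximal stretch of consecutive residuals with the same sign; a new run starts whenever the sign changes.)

4 runs

x=2: ŷ = -2.9 + 11.5·2 = 20.1; e = 19.6 − 20.1 = -0.5
x=3: ŷ = -2.9 + 11.5·3 = 31.6; e = 32.6 − 31.6 = 1
x=4: ŷ = -2.9 + 11.5·4 = 43.1; e = 44.6 − 43.1 = 1.5
x=5: ŷ = -2.9 + 11.5·5 = 54.6; e = 52.1 − 54.6 = -2.5
x=6: ŷ = -2.9 + 11.5·6 = 66.1; e = 65.1 − 66.1 = -1
x=7: ŷ = -2.9 + 11.5·7 = 77.6; e = 79.1 − 77.6 = 1.5
Signs: − + + − − +
Runs: −×1, +×2, −×2, +×1 → 4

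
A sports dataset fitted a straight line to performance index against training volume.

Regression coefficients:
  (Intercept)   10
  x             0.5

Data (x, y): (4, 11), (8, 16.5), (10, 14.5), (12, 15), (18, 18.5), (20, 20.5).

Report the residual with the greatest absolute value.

x=4: ŷ = 10 + 0.5·4 = 12; e = 11 − 12 = -1
x=8: ŷ = 10 + 0.5·8 = 14; e = 16.5 − 14 = 2.5
x=10: ŷ = 10 + 0.5·10 = 15; e = 14.5 − 15 = -0.5
x=12: ŷ = 10 + 0.5·12 = 16; e = 15 − 16 = -1
x=18: ŷ = 10 + 0.5·18 = 19; e = 18.5 − 19 = -0.5
x=20: ŷ = 10 + 0.5·20 = 20; e = 20.5 − 20 = 0.5
Largest |e| is 2.5 at x = 8, residual 2.5.

e = 2.5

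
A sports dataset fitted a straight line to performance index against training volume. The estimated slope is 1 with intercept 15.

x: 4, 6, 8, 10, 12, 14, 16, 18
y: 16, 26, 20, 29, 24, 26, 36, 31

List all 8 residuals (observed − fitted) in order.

-3, 5, -3, 4, -3, -3, 5, -2

x=4: ŷ = 15 + 4 = 19; r = 16 − 19 = -3
x=6: ŷ = 15 + 6 = 21; r = 26 − 21 = 5
x=8: ŷ = 15 + 8 = 23; r = 20 − 23 = -3
x=10: ŷ = 15 + 10 = 25; r = 29 − 25 = 4
x=12: ŷ = 15 + 12 = 27; r = 24 − 27 = -3
x=14: ŷ = 15 + 14 = 29; r = 26 − 29 = -3
x=16: ŷ = 15 + 16 = 31; r = 36 − 31 = 5
x=18: ŷ = 15 + 18 = 33; r = 31 − 33 = -2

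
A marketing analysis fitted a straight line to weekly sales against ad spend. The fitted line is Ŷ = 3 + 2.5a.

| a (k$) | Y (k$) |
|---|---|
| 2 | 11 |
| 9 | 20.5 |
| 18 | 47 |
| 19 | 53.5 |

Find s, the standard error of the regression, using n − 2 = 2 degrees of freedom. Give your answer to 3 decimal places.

a=2: Ŷ = 3 + 2.5·2 = 8; r = 11 − 8 = 3
a=9: Ŷ = 3 + 2.5·9 = 25.5; r = 20.5 − 25.5 = -5
a=18: Ŷ = 3 + 2.5·18 = 48; r = 47 − 48 = -1
a=19: Ŷ = 3 + 2.5·19 = 50.5; r = 53.5 − 50.5 = 3
SSE = 9 + 25 + 1 + 9 = 44
s = √(44/2) = √22 ≈ 4.690

s = 4.690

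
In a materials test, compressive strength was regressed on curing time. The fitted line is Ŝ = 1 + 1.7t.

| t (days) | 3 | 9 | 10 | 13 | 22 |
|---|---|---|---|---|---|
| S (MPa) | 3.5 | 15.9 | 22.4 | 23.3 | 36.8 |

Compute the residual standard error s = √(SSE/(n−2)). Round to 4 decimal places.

t=3: Ŝ = 1 + 1.7·3 = 6.1; r = 3.5 − 6.1 = -2.6
t=9: Ŝ = 1 + 1.7·9 = 16.3; r = 15.9 − 16.3 = -0.4
t=10: Ŝ = 1 + 1.7·10 = 18; r = 22.4 − 18 = 4.4
t=13: Ŝ = 1 + 1.7·13 = 23.1; r = 23.3 − 23.1 = 0.2
t=22: Ŝ = 1 + 1.7·22 = 38.4; r = 36.8 − 38.4 = -1.6
SSE = 6.76 + 0.16 + 19.36 + 0.04 + 2.56 = 28.88
s = √(28.88/3) = √9.62667 ≈ 3.1027

s = 3.1027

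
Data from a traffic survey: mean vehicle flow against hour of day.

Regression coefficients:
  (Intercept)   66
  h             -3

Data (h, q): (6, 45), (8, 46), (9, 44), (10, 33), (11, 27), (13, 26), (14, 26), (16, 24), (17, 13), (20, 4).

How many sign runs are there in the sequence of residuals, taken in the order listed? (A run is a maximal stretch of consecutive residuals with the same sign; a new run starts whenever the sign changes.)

5 runs

h=6: ŷ = 66 − 3·6 = 48; e = 45 − 48 = -3
h=8: ŷ = 66 − 3·8 = 42; e = 46 − 42 = 4
h=9: ŷ = 66 − 3·9 = 39; e = 44 − 39 = 5
h=10: ŷ = 66 − 3·10 = 36; e = 33 − 36 = -3
h=11: ŷ = 66 − 3·11 = 33; e = 27 − 33 = -6
h=13: ŷ = 66 − 3·13 = 27; e = 26 − 27 = -1
h=14: ŷ = 66 − 3·14 = 24; e = 26 − 24 = 2
h=16: ŷ = 66 − 3·16 = 18; e = 24 − 18 = 6
h=17: ŷ = 66 − 3·17 = 15; e = 13 − 15 = -2
h=20: ŷ = 66 − 3·20 = 6; e = 4 − 6 = -2
Signs: − + + − − − + + − −
Runs: −×1, +×2, −×3, +×2, −×2 → 5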